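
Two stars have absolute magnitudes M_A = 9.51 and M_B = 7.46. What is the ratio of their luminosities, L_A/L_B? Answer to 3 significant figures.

ΔM = M_A − M_B = 2.05
L_A/L_B = 10^(−0.4 ΔM) = 10^-0.820 = 0.1514

L_A/L_B ≈ 0.151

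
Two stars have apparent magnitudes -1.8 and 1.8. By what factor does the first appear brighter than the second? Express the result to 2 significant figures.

28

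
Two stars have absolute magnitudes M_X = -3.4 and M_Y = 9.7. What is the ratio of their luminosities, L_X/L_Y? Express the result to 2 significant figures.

ΔM = M_X − M_Y = -13.1
L_X/L_Y = 10^(−0.4 ΔM) = 10^5.240 = 173800

L_X/L_Y ≈ 170000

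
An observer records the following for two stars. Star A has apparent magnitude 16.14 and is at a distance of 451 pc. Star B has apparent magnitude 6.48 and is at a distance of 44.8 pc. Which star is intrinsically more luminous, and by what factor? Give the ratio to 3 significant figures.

Star A: M = m − 5 log₁₀ d + 5 = 16.14 − 5·2.6542 + 5 = 7.869
Star B: M = m − 5 log₁₀ d + 5 = 6.48 − 5·1.6513 + 5 = 3.224
ΔM = M_A − M_B = 7.869 − (3.224) = 4.646; smaller M is more luminous → Star B.
L ratio = 10^(0.4 |ΔM|) = 10^1.858 = 72.14

Star B is more luminous, by a factor of 72.1.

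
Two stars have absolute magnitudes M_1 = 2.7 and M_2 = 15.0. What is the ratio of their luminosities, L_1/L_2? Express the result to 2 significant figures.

L_1/L_2 ≈ 83000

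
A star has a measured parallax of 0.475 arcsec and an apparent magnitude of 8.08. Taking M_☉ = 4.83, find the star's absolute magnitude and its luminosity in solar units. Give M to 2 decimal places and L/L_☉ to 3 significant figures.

M ≈ 11.46; L/L_☉ ≈ 2.22×10^-3

d = 1/p = 1/0.475″ = 2.105 pc
M = m − 5 log₁₀ d + 5 = 8.08 − 5·0.3233 + 5 = 11.463
M − M_☉ = 11.463 − 4.83 = 6.633
L/L_☉ = 10^(−0.4 × 6.633) = 2.221×10^-3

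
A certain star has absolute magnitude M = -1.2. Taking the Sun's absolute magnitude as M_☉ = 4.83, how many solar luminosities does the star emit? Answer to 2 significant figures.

M − M_☉ = -1.2 − 4.83 = -6.030
L/L_☉ = 10^(−0.4 (M − M_☉)) = 10^2.412 = 258.2

L/L_☉ ≈ 260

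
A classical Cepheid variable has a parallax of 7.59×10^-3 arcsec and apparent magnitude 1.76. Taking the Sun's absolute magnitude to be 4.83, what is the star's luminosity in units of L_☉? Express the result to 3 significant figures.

L/L_☉ ≈ 2930

d = 1/p = 1/7.59×10^-3″ = 131.8 pc
M = m − 5 log₁₀ d + 5 = 1.76 − 5·2.1198 + 5 = -3.839
M − M_☉ = -3.839 − 4.83 = -8.669
L/L_☉ = 10^(−0.4 × -8.669) = 2934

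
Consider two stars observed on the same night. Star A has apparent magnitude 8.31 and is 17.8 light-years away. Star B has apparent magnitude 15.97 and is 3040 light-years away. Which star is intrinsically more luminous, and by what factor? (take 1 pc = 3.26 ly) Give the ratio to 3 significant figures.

Star B is more luminous, by a factor of 25.2.

Star A: d = 17.8 ly / 3.26 = 5.460 pc
Star A: M = m − 5 log₁₀ d + 5 = 8.31 − 5·0.7372 + 5 = 9.624
Star B: d = 3040 ly / 3.26 = 932.5 pc
Star B: M = m − 5 log₁₀ d + 5 = 15.97 − 5·2.9697 + 5 = 6.122
ΔM = M_A − M_B = 9.624 − (6.122) = 3.502; smaller M is more luminous → Star B.
L ratio = 10^(0.4 |ΔM|) = 10^1.401 = 25.17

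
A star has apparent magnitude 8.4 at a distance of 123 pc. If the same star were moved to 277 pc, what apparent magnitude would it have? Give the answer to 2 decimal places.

m ≈ 10.16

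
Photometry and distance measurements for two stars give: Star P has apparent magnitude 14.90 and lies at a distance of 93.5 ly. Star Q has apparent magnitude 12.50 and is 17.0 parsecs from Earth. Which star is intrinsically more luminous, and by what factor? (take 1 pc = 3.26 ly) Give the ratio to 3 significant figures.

Star P: d = 93.5 ly / 3.26 = 28.68 pc
Star P: M = m − 5 log₁₀ d + 5 = 14.90 − 5·1.4576 + 5 = 12.612
Star Q: M = m − 5 log₁₀ d + 5 = 12.50 − 5·1.2304 + 5 = 11.348
ΔM = M_P − M_Q = 12.612 − (11.348) = 1.264; smaller M is more luminous → Star Q.
L ratio = 10^(0.4 |ΔM|) = 10^0.506 = 3.204

Star Q is more luminous, by a factor of 3.20.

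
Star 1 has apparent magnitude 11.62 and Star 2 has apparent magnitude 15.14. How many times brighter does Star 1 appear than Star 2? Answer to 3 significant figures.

Δm = 11.62 − (15.14) = -3.52
Flux ratio = 10^(−0.4 Δm) = 10^(−0.4 × -3.52) = 10^1.408 = 25.59

25.6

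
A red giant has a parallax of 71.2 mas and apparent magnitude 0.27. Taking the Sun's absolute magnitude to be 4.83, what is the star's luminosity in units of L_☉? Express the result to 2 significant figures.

L/L_☉ ≈ 130

d = 1/p = 1000/71.2 mas = 14.04 pc
M = m − 5 log₁₀ d + 5 = 0.27 − 5·1.1475 + 5 = -0.468
M − M_☉ = -0.468 − 4.83 = -5.298
L/L_☉ = 10^(−0.4 × -5.298) = 131.5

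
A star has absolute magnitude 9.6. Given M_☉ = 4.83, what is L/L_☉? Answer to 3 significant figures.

M − M_☉ = 9.6 − 4.83 = 4.770
L/L_☉ = 10^(−0.4 (M − M_☉)) = 10^-1.908 = 0.01236

L/L_☉ ≈ 0.0124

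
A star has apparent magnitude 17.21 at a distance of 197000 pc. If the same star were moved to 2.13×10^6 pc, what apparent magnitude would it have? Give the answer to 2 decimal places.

m ≈ 22.38

Flux ∝ 1/d², so Δm = 5 log₁₀(d₂/d₁) = 5 log₁₀(2.13×10^6/197000) = 5.170
m₂ = m₁ + Δm = 17.21 + (5.170) = 22.380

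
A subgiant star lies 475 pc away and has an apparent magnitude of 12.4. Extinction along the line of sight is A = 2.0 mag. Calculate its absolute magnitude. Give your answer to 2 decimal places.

M ≈ 2.02

5 log₁₀(d/10 pc) = 5 log₁₀(475.0) − 5 = 8.383
M = m − 5 log₁₀(d/10) − A = 12.4 − 8.383 − 2.0 = 2.017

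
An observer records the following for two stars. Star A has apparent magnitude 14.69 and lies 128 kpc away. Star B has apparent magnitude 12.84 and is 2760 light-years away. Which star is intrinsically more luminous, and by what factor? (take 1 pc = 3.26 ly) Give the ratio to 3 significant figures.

Star A is more luminous, by a factor of 4160.

Star A: d = 128 kpc = 128000 pc
Star A: M = m − 5 log₁₀ d + 5 = 14.69 − 5·5.1072 + 5 = -5.846
Star B: d = 2760 ly / 3.26 = 846.6 pc
Star B: M = m − 5 log₁₀ d + 5 = 12.84 − 5·2.9277 + 5 = 3.202
ΔM = M_A − M_B = -5.846 − (3.202) = -9.048; smaller M is more luminous → Star A.
L ratio = 10^(0.4 |ΔM|) = 10^3.619 = 4159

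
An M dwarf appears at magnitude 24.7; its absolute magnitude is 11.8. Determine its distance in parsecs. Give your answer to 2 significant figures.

d ≈ 3800 pc

Distance modulus: m − M = 24.7 − (11.8) = 12.900
m − M = 5 log₁₀ d − 5
log₁₀ d = (m − M)/5 + 1 = 3.5800
d = 10^3.5800 = 3802 pc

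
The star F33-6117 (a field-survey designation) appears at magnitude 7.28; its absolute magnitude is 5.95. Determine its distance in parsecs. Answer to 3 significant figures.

d ≈ 18.5 pc

Distance modulus: m − M = 7.28 − (5.95) = 1.330
m − M = 5 log₁₀ d − 5
log₁₀ d = (m − M)/5 + 1 = 1.2660
d = 10^1.2660 = 18.45 pc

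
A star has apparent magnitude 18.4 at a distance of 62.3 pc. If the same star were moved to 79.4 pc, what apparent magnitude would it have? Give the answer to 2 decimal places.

Flux ∝ 1/d², so Δm = 5 log₁₀(d₂/d₁) = 5 log₁₀(79.4/62.3) = 0.527
m₂ = m₁ + Δm = 18.4 + (0.527) = 18.927

m ≈ 18.93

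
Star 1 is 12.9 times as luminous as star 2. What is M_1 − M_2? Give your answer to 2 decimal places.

M_1 − M_2 ≈ -2.78

Pogson: ΔM = −2.5 log₁₀(ratio) = −2.5 log₁₀(12.9) = −2.5 × 1.1106 = -2.776
Star 1 is brighter, so it has the smaller magnitude: the difference is negative.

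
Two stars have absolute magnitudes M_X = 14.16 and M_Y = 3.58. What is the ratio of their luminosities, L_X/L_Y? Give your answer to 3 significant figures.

L_X/L_Y ≈ 5.86×10^-5

ΔM = M_X − M_Y = 10.58
L_X/L_Y = 10^(−0.4 ΔM) = 10^-4.232 = 5.861×10^-5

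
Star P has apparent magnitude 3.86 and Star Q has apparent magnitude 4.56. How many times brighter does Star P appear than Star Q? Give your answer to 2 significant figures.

Δm = 3.86 − (4.56) = -0.70
Flux ratio = 10^(−0.4 Δm) = 10^(−0.4 × -0.70) = 10^0.280 = 1.905

1.9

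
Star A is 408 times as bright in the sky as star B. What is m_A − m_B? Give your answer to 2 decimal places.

m_A − m_B ≈ -6.53

Pogson: Δm = −2.5 log₁₀(ratio) = −2.5 log₁₀(408) = −2.5 × 2.6107 = -6.527
Star A is brighter, so it has the smaller magnitude: the difference is negative.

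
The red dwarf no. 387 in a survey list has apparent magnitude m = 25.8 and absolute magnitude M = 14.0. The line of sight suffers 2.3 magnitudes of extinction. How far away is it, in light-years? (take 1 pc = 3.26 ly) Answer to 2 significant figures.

m − M = 5 log₁₀(d/10 pc) + A  ⇒  25.8 − (14.0) − 2.3 = 5 log₁₀(d/10)
9.500 = 5 log₁₀(d/10)
log₁₀ d = (m − M − A)/5 + 1 = 2.9000
d = 10^2.9000 = 794.3 pc
= 2590 ly

d ≈ 2600 ly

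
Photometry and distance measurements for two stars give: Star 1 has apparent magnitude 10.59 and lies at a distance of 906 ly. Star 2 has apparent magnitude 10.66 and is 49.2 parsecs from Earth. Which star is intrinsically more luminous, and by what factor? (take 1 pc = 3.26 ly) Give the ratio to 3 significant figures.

Star 1: d = 906 ly / 3.26 = 277.9 pc
Star 1: M = m − 5 log₁₀ d + 5 = 10.59 − 5·2.4439 + 5 = 3.370
Star 2: M = m − 5 log₁₀ d + 5 = 10.66 − 5·1.6920 + 5 = 7.200
ΔM = M_1 − M_2 = 3.370 − (7.200) = -3.830; smaller M is more luminous → Star 1.
L ratio = 10^(0.4 |ΔM|) = 10^1.532 = 34.03

Star 1 is more luminous, by a factor of 34.0.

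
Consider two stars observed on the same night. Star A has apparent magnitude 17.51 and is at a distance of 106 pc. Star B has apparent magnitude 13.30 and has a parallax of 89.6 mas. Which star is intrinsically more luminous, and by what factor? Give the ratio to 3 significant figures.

Star A is more luminous, by a factor of 1.87.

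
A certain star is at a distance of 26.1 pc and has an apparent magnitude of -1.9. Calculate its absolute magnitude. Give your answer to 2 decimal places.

M ≈ -3.98

5 log₁₀(d/10 pc) = 5 log₁₀(26.10) − 5 = 2.083
M = m − 5 log₁₀(d/10) = -1.9 − 2.083 = -3.983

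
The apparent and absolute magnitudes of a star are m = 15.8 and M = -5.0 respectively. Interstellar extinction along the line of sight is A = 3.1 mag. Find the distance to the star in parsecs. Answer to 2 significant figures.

d ≈ 35000 pc

m − M = 5 log₁₀(d/10 pc) + A  ⇒  15.8 − (-5.0) − 3.1 = 5 log₁₀(d/10)
17.700 = 5 log₁₀(d/10)
log₁₀ d = (m − M − A)/5 + 1 = 4.5400
d = 10^4.5400 = 34670 pc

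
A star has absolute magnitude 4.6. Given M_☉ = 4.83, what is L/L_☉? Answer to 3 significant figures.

M − M_☉ = 4.6 − 4.83 = -0.230
L/L_☉ = 10^(−0.4 (M − M_☉)) = 10^0.092 = 1.236

L/L_☉ ≈ 1.24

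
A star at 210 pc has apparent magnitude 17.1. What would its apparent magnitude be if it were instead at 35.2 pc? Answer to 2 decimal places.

m ≈ 13.22

Flux ∝ 1/d², so Δm = 5 log₁₀(d₂/d₁) = 5 log₁₀(35.2/210) = -3.878
m₂ = m₁ + Δm = 17.1 + (-3.878) = 13.222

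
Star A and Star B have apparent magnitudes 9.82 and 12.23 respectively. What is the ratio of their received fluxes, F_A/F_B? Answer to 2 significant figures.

Magnitude difference = -2.41
Flux ratio = 10^(−0.4 Δm) = 10^(−0.4 × -2.41) = 10^0.964 = 9.204

F_A/F_B ≈ 9.2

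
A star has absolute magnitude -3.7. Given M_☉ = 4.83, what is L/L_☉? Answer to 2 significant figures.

L/L_☉ ≈ 2600

M − M_☉ = -3.7 − 4.83 = -8.530
L/L_☉ = 10^(−0.4 (M − M_☉)) = 10^3.412 = 2582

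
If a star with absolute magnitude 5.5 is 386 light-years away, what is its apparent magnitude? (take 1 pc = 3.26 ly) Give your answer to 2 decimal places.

m ≈ 10.87

d = 386 ly / 3.26 = 118.4 pc
m = M + 5 log₁₀ d − 5 = 5.5 + 5·2.0734 − 5 = 10.867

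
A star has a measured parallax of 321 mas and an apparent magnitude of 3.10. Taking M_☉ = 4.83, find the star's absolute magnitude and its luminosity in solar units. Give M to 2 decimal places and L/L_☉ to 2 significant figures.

M ≈ 5.63; L/L_☉ ≈ 0.48

d = 1/p = 1000/321 mas = 3.115 pc
M = m − 5 log₁₀ d + 5 = 3.10 − 5·0.4935 + 5 = 5.633
M − M_☉ = 5.633 − 4.83 = 0.803
L/L_☉ = 10^(−0.4 × 0.803) = 0.4775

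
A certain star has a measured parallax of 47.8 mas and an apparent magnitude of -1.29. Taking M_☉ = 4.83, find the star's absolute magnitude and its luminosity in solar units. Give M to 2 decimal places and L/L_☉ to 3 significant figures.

M ≈ -2.89; L/L_☉ ≈ 1230

d = 1/p = 1000/47.8 mas = 20.92 pc
M = m − 5 log₁₀ d + 5 = -1.29 − 5·1.3206 + 5 = -2.893
M − M_☉ = -2.893 − 4.83 = -7.723
L/L_☉ = 10^(−0.4 × -7.723) = 1228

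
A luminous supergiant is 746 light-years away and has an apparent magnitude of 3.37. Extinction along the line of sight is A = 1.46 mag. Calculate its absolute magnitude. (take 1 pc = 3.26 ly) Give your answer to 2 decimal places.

M ≈ -4.89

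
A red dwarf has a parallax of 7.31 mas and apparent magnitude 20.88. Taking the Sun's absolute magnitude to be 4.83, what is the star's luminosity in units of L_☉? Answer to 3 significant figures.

L/L_☉ ≈ 7.11×10^-5

d = 1/p = 1000/7.31 mas = 136.8 pc
M = m − 5 log₁₀ d + 5 = 20.88 − 5·2.1361 + 5 = 15.200
M − M_☉ = 15.200 − 4.83 = 10.370
L/L_☉ = 10^(−0.4 × 10.370) = 7.115×10^-5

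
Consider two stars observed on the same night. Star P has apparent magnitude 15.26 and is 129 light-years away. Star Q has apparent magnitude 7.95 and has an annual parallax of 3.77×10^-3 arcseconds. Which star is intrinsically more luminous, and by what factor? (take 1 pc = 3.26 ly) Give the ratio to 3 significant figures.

Star Q is more luminous, by a factor of 37700.

Star P: d = 129 ly / 3.26 = 39.57 pc
Star P: M = m − 5 log₁₀ d + 5 = 15.26 − 5·1.5974 + 5 = 12.273
Star Q: d = 1/p = 1/3.77×10^-3″ = 265.3 pc
Star Q: M = m − 5 log₁₀ d + 5 = 7.95 − 5·2.4237 + 5 = 0.832
ΔM = M_P − M_Q = 12.273 − (0.832) = 11.441; smaller M is more luminous → Star Q.
L ratio = 10^(0.4 |ΔM|) = 10^4.577 = 37720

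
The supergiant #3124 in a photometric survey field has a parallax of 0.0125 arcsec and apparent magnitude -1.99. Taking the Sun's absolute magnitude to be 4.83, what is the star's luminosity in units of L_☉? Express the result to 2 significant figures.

L/L_☉ ≈ 34000

d = 1/p = 1/0.0125″ = 80.00 pc
M = m − 5 log₁₀ d + 5 = -1.99 − 5·1.9031 + 5 = -6.505
M − M_☉ = -6.505 − 4.83 = -11.335
L/L_☉ = 10^(−0.4 × -11.335) = 34210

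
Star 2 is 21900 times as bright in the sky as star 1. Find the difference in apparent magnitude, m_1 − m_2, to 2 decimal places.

m_1 − m_2 ≈ 10.85

Pogson: Δm = −2.5 log₁₀(ratio) = −2.5 log₁₀(21900) = −2.5 × 4.3404 = -10.851
Star 2 is brighter so has the smaller magnitude: m_1 − m_2 is positive.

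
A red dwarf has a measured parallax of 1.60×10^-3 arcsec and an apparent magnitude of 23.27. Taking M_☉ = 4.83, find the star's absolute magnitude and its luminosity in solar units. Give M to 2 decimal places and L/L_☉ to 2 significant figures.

M ≈ 14.29; L/L_☉ ≈ 1.6×10^-4

d = 1/p = 1/1.60×10^-3″ = 625.0 pc
M = m − 5 log₁₀ d + 5 = 23.27 − 5·2.7959 + 5 = 14.291
M − M_☉ = 14.291 − 4.83 = 9.461
L/L_☉ = 10^(−0.4 × 9.461) = 1.643×10^-4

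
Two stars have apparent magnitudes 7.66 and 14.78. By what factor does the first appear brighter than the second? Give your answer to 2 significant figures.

Δm = 7.66 − (14.78) = -7.12
Flux ratio = 10^(−0.4 Δm) = 10^(−0.4 × -7.12) = 10^2.848 = 704.7

700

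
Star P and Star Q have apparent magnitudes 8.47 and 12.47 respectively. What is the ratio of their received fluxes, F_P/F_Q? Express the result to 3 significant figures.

Δm = 8.47 − (12.47) = -4.00
Flux ratio = 10^(−0.4 Δm) = 10^(−0.4 × -4.00) = 10^1.600 = 39.81

F_P/F_Q ≈ 39.8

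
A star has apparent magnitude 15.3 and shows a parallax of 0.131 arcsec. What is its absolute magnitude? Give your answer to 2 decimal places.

M ≈ 15.89

d = 1/p = 1/0.131″ = 7.634 pc
5 log₁₀(d/10 pc) = 5 log₁₀(7.634) − 5 = -0.586
M = m − 5 log₁₀(d/10) = 15.3 + 0.586 = 15.886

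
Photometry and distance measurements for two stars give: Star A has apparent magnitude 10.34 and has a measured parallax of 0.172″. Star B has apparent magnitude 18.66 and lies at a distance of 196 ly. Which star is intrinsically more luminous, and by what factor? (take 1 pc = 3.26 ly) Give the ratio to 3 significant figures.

Star A is more luminous, by a factor of 19.9.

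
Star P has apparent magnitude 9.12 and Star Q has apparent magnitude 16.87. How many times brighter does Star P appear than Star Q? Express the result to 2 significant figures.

Magnitude difference = -7.75
Flux ratio = 10^(−0.4 Δm) = 10^(−0.4 × -7.75) = 10^3.100 = 1259

1300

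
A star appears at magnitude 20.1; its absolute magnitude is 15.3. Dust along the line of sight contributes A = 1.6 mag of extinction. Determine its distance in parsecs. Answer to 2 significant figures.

m − M = 5 log₁₀(d/10 pc) + A  ⇒  20.1 − (15.3) − 1.6 = 5 log₁₀(d/10)
3.200 = 5 log₁₀(d/10)
log₁₀ d = (m − M − A)/5 + 1 = 1.6400
d = 10^1.6400 = 43.65 pc

d ≈ 44 pc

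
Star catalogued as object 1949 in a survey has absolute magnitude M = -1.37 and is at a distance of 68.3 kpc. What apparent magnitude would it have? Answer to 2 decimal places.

m ≈ 17.80

d = 68.3 kpc = 68300 pc
m = M + 5 log₁₀ d − 5 = -1.37 + 5·4.8344 − 5 = 17.802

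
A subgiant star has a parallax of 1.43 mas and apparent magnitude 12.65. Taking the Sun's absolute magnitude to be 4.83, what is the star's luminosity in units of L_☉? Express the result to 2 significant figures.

L/L_☉ ≈ 3.6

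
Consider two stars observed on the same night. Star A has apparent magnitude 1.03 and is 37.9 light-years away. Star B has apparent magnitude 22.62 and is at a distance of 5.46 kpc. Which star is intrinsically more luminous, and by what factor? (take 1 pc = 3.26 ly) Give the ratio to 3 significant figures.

Star A is more luminous, by a factor of 1960.

Star A: d = 37.9 ly / 3.26 = 11.63 pc
Star A: M = m − 5 log₁₀ d + 5 = 1.03 − 5·1.0654 + 5 = 0.703
Star B: d = 5.46 kpc = 5460 pc
Star B: M = m − 5 log₁₀ d + 5 = 22.62 − 5·3.7372 + 5 = 8.934
ΔM = M_A − M_B = 0.703 − (8.934) = -8.231; smaller M is more luminous → Star A.
L ratio = 10^(0.4 |ΔM|) = 10^3.292 = 1961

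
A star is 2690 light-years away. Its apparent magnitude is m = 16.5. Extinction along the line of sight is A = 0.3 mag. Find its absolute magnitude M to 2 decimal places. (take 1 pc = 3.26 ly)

M ≈ 6.62

d = 2690 ly / 3.26 = 825.2 pc
5 log₁₀(d/10 pc) = 5 log₁₀(825.2) − 5 = 9.583
M = m − 5 log₁₀(d/10) − A = 16.5 − 9.583 − 0.3 = 6.617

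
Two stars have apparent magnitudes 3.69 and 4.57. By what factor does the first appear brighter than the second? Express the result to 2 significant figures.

Magnitude difference = -0.88
Flux ratio = 10^(−0.4 Δm) = 10^(−0.4 × -0.88) = 10^0.352 = 2.249

2.2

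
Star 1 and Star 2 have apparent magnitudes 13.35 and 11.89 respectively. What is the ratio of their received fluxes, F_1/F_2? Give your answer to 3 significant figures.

Δm = 13.35 − (11.89) = 1.46
Flux ratio = 10^(−0.4 Δm) = 10^(−0.4 × 1.46) = 10^-0.584 = 0.2606

F_1/F_2 ≈ 0.261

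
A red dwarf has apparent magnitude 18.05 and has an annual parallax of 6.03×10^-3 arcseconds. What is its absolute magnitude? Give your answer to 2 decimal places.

M ≈ 11.95

d = 1/p = 1/6.03×10^-3″ = 165.8 pc
5 log₁₀(d/10 pc) = 5 log₁₀(165.8) − 5 = 6.098
M = m − 5 log₁₀(d/10) = 18.05 − 6.098 = 11.952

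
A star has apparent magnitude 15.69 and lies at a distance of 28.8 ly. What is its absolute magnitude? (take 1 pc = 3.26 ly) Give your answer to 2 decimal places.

d = 28.8 ly / 3.26 = 8.834 pc
5 log₁₀(d/10 pc) = 5 log₁₀(8.834) − 5 = -0.269
M = m − 5 log₁₀(d/10) = 15.69 + 0.269 = 15.959

M ≈ 15.96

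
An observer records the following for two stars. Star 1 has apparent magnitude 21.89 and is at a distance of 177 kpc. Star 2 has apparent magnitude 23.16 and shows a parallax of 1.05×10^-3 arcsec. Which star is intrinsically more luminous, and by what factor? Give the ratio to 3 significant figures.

Star 1 is more luminous, by a factor of 111000.

Star 1: d = 177 kpc = 177000 pc
Star 1: M = m − 5 log₁₀ d + 5 = 21.89 − 5·5.2480 + 5 = 0.650
Star 2: d = 1/p = 1/1.05×10^-3″ = 952.4 pc
Star 2: M = m − 5 log₁₀ d + 5 = 23.16 − 5·2.9788 + 5 = 13.266
ΔM = M_1 − M_2 = 0.650 − (13.266) = -12.616; smaller M is more luminous → Star 1.
L ratio = 10^(0.4 |ΔM|) = 10^5.046 = 111300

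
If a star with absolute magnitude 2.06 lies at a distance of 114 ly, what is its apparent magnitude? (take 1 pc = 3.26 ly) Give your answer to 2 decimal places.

m ≈ 4.78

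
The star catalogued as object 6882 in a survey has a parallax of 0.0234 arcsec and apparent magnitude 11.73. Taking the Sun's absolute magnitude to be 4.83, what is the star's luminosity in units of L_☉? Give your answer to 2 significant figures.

d = 1/p = 1/0.0234″ = 42.74 pc
M = m − 5 log₁₀ d + 5 = 11.73 − 5·1.6308 + 5 = 8.576
M − M_☉ = 8.576 − 4.83 = 3.746
L/L_☉ = 10^(−0.4 × 3.746) = 0.03174

L/L_☉ ≈ 0.032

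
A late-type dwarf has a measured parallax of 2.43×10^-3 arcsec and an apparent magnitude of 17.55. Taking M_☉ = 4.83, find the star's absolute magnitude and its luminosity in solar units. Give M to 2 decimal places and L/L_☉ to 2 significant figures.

M ≈ 9.48; L/L_☉ ≈ 0.014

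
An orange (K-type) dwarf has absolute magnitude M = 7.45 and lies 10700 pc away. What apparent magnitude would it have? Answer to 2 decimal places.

m ≈ 22.60

m = M + 5 log₁₀ d − 5 = 7.45 + 5·4.0294 − 5 = 22.597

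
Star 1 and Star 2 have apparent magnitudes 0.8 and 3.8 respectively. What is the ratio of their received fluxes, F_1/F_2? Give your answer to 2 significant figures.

Δm = 0.8 − (3.8) = -3.0
Flux ratio = 10^(−0.4 Δm) = 10^(−0.4 × -3.0) = 10^1.200 = 15.85

F_1/F_2 ≈ 16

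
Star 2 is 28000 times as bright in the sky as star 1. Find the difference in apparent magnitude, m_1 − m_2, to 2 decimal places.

Pogson: Δm = −2.5 log₁₀(ratio) = −2.5 log₁₀(28000) = −2.5 × 4.4472 = -11.118
Star 2 is brighter so has the smaller magnitude: m_1 − m_2 is positive.

m_1 − m_2 ≈ 11.12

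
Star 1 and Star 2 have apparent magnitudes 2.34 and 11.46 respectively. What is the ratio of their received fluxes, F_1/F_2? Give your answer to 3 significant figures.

F_1/F_2 ≈ 4450

Magnitude difference = -9.12
Flux ratio = 10^(−0.4 Δm) = 10^(−0.4 × -9.12) = 10^3.648 = 4446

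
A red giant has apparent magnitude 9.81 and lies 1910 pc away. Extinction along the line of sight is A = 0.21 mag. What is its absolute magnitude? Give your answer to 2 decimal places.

M ≈ -1.81

5 log₁₀(d/10 pc) = 5 log₁₀(1910) − 5 = 11.405
M = m − 5 log₁₀(d/10) − A = 9.81 − 11.405 − 0.21 = -1.805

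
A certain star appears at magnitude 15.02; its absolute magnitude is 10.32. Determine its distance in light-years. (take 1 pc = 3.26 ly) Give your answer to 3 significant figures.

d ≈ 284 ly

Distance modulus: m − M = 15.02 − (10.32) = 4.700
m − M = 5 log₁₀ d − 5
log₁₀ d = (m − M)/5 + 1 = 1.9400
d = 10^1.9400 = 87.10 pc
= 283.9 ly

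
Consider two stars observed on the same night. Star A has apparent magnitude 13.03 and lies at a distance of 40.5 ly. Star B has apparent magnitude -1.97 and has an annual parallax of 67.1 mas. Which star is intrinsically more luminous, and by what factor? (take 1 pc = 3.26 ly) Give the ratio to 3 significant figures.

Star A: d = 40.5 ly / 3.26 = 12.42 pc
Star A: M = m − 5 log₁₀ d + 5 = 13.03 − 5·1.0942 + 5 = 12.559
Star B: p = 67.1 mas = 0.0671″ → d = 1/p = 14.90 pc
Star B: M = m − 5 log₁₀ d + 5 = -1.97 − 5·1.1733 + 5 = -2.836
ΔM = M_A − M_B = 12.559 − (-2.836) = 15.395; smaller M is more luminous → Star B.
L ratio = 10^(0.4 |ΔM|) = 10^6.158 = 1.439×10^6

Star B is more luminous, by a factor of 1.44×10^6.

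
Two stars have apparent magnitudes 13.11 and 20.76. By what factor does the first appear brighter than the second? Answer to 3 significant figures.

Δm = 13.11 − (20.76) = -7.65
Flux ratio = 10^(−0.4 Δm) = 10^(−0.4 × -7.65) = 10^3.060 = 1148

1150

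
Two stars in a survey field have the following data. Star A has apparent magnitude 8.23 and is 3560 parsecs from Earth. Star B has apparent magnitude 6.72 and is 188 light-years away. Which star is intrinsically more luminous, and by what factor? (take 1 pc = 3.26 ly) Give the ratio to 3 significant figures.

Star A: M = m − 5 log₁₀ d + 5 = 8.23 − 5·3.5514 + 5 = -4.527
Star B: d = 188 ly / 3.26 = 57.67 pc
Star B: M = m − 5 log₁₀ d + 5 = 6.72 − 5·1.7609 + 5 = 2.915
ΔM = M_A − M_B = -4.527 − (2.915) = -7.443; smaller M is more luminous → Star A.
L ratio = 10^(0.4 |ΔM|) = 10^2.977 = 948.5

Star A is more luminous, by a factor of 948.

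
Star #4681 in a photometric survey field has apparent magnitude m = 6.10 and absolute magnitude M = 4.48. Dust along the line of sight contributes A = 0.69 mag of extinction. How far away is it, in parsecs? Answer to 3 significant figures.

m − M = 5 log₁₀(d/10 pc) + A  ⇒  6.10 − (4.48) − 0.69 = 5 log₁₀(d/10)
0.930 = 5 log₁₀(d/10)
log₁₀ d = (m − M − A)/5 + 1 = 1.1860
d = 10^1.1860 = 15.35 pc

d ≈ 15.3 pc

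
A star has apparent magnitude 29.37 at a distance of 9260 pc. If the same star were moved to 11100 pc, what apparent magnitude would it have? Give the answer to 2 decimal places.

Flux ∝ 1/d², so Δm = 5 log₁₀(d₂/d₁) = 5 log₁₀(11100/9260) = 0.394
m₂ = m₁ + Δm = 29.37 + (0.394) = 29.764

m ≈ 29.76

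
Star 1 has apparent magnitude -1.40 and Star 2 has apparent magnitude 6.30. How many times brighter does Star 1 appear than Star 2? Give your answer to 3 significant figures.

Magnitude difference = -7.70
Flux ratio = 10^(−0.4 Δm) = 10^(−0.4 × -7.70) = 10^3.080 = 1202

1200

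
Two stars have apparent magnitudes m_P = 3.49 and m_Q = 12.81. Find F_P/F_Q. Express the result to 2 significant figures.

F_P/F_Q ≈ 5300

Δm = 3.49 − (12.81) = -9.32
Flux ratio = 10^(−0.4 Δm) = 10^(−0.4 × -9.32) = 10^3.728 = 5346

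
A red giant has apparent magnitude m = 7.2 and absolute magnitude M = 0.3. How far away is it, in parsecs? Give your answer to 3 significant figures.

d ≈ 240 pc

Distance modulus: m − M = 7.2 − (0.3) = 6.900
m − M = 5 log₁₀ d − 5
log₁₀ d = (m − M)/5 + 1 = 2.3800
d = 10^2.3800 = 239.9 pc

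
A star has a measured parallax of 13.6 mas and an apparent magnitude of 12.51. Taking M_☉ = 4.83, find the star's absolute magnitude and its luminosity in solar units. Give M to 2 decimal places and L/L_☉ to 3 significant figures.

M ≈ 8.18; L/L_☉ ≈ 0.0458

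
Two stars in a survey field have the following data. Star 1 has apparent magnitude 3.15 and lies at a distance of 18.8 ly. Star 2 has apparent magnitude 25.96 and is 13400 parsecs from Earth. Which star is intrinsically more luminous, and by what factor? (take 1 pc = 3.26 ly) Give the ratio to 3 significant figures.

Star 1 is more luminous, by a factor of 246.

Star 1: d = 18.8 ly / 3.26 = 5.767 pc
Star 1: M = m − 5 log₁₀ d + 5 = 3.15 − 5·0.7609 + 5 = 4.345
Star 2: M = m − 5 log₁₀ d + 5 = 25.96 − 5·4.1271 + 5 = 10.324
ΔM = M_1 − M_2 = 4.345 − (10.324) = -5.979; smaller M is more luminous → Star 1.
L ratio = 10^(0.4 |ΔM|) = 10^2.392 = 246.4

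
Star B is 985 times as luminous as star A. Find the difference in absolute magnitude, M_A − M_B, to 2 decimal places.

M_A − M_B ≈ 7.48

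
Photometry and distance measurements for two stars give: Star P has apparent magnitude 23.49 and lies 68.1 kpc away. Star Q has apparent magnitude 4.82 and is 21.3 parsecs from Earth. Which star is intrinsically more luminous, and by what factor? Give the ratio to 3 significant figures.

Star P: d = 68.1 kpc = 68100 pc
Star P: M = m − 5 log₁₀ d + 5 = 23.49 − 5·4.8331 + 5 = 4.324
Star Q: M = m − 5 log₁₀ d + 5 = 4.82 − 5·1.3284 + 5 = 3.178
ΔM = M_P − M_Q = 4.324 − (3.178) = 1.146; smaller M is more luminous → Star Q.
L ratio = 10^(0.4 |ΔM|) = 10^0.458 = 2.874

Star Q is more luminous, by a factor of 2.87.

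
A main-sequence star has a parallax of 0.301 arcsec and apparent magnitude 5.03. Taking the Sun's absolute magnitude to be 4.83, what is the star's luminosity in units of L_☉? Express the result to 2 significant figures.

d = 1/p = 1/0.301″ = 3.322 pc
M = m − 5 log₁₀ d + 5 = 5.03 − 5·0.5214 + 5 = 7.423
M − M_☉ = 7.423 − 4.83 = 2.593
L/L_☉ = 10^(−0.4 × 2.593) = 0.09181

L/L_☉ ≈ 0.092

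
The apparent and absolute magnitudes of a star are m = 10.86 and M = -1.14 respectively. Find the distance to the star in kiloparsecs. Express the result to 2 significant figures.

Distance modulus: m − M = 10.86 − (-1.14) = 12.000
m − M = 5 log₁₀ d − 5
log₁₀ d = (m − M)/5 + 1 = 3.4000
d = 10^3.4000 = 2512 pc
= 2.512 kpc

d ≈ 2.5 kpc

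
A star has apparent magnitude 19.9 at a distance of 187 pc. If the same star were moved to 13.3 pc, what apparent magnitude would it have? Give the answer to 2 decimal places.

Flux ∝ 1/d², so Δm = 5 log₁₀(d₂/d₁) = 5 log₁₀(13.3/187) = -5.740
m₂ = m₁ + Δm = 19.9 + (-5.740) = 14.160

m ≈ 14.16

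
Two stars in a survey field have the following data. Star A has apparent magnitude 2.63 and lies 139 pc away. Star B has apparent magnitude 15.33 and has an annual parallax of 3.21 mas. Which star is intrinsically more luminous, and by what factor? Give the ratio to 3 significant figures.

Star A is more luminous, by a factor of 23900.

Star A: M = m − 5 log₁₀ d + 5 = 2.63 − 5·2.1430 + 5 = -3.085
Star B: p = 3.21 mas = 3.21×10^-3″ → d = 1/p = 311.5 pc
Star B: M = m − 5 log₁₀ d + 5 = 15.33 − 5·2.4935 + 5 = 7.863
ΔM = M_A − M_B = -3.085 − (7.863) = -10.948; smaller M is more luminous → Star A.
L ratio = 10^(0.4 |ΔM|) = 10^4.379 = 23940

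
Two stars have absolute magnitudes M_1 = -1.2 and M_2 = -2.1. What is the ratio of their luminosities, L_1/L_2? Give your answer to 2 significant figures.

L_1/L_2 ≈ 0.44

ΔM = M_1 − M_2 = 0.9
L_1/L_2 = 10^(−0.4 ΔM) = 10^-0.360 = 0.4365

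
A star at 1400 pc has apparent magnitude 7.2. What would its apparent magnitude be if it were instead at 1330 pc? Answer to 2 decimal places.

Flux ∝ 1/d², so Δm = 5 log₁₀(d₂/d₁) = 5 log₁₀(1330/1400) = -0.111
m₂ = m₁ + Δm = 7.2 + (-0.111) = 7.089

m ≈ 7.09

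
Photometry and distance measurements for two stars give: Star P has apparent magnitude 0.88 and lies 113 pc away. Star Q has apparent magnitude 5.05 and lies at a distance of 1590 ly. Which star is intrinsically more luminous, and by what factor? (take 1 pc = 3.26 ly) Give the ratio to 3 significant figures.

Star P: M = m − 5 log₁₀ d + 5 = 0.88 − 5·2.0531 + 5 = -4.385
Star Q: d = 1590 ly / 3.26 = 487.7 pc
Star Q: M = m − 5 log₁₀ d + 5 = 5.05 − 5·2.6882 + 5 = -3.391
ΔM = M_P − M_Q = -4.385 − (-3.391) = -0.994; smaller M is more luminous → Star P.
L ratio = 10^(0.4 |ΔM|) = 10^0.398 = 2.499

Star P is more luminous, by a factor of 2.50.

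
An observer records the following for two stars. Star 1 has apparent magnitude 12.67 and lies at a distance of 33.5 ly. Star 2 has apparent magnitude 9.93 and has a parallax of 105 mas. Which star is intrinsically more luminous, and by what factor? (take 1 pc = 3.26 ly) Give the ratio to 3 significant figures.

Star 2 is more luminous, by a factor of 10.7.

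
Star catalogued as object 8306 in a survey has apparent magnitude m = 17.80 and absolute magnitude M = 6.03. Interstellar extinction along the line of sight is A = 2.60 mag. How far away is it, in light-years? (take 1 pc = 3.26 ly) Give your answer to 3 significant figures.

m − M = 5 log₁₀(d/10 pc) + A  ⇒  17.80 − (6.03) − 2.60 = 5 log₁₀(d/10)
9.170 = 5 log₁₀(d/10)
log₁₀ d = (m − M − A)/5 + 1 = 2.8340
d = 10^2.8340 = 682.3 pc
= 2224 ly

d ≈ 2220 ly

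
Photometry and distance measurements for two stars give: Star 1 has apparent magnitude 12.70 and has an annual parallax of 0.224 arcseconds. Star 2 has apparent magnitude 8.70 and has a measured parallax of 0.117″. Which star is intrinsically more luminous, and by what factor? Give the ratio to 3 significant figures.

Star 2 is more luminous, by a factor of 146.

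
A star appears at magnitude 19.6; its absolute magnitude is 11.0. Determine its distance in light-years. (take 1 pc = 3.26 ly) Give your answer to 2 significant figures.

d ≈ 1700 ly

Distance modulus: m − M = 19.6 − (11.0) = 8.600
m − M = 5 log₁₀ d − 5
log₁₀ d = (m − M)/5 + 1 = 2.7200
d = 10^2.7200 = 524.8 pc
= 1711 ly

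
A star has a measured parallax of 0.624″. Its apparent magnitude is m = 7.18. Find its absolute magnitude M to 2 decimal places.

M ≈ 11.16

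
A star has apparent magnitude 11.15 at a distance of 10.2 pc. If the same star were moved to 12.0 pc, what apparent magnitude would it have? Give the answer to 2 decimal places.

m ≈ 11.50

Flux ∝ 1/d², so Δm = 5 log₁₀(d₂/d₁) = 5 log₁₀(12.0/10.2) = 0.353
m₂ = m₁ + Δm = 11.15 + (0.353) = 11.503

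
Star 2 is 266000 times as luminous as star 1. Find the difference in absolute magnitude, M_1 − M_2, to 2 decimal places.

M_1 − M_2 ≈ 13.56

Pogson: ΔM = −2.5 log₁₀(ratio) = −2.5 log₁₀(266000) = −2.5 × 5.4249 = -13.562
Star 2 is brighter so has the smaller magnitude: M_1 − M_2 is positive.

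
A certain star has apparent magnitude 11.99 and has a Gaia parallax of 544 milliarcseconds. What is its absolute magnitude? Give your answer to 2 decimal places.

M ≈ 15.67

p = 544 mas = 0.544″ → d = 1/p = 1.838 pc
5 log₁₀(d/10 pc) = 5 log₁₀(1.838) − 5 = -3.678
M = m − 5 log₁₀(d/10) = 11.99 + 3.678 = 15.668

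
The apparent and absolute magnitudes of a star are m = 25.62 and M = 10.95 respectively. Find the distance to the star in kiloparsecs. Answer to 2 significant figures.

d ≈ 8.6 kpc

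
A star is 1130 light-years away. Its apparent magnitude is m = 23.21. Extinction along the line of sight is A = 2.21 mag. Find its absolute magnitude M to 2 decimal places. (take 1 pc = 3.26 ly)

d = 1130 ly / 3.26 = 346.6 pc
5 log₁₀(d/10 pc) = 5 log₁₀(346.6) − 5 = 7.699
M = m − 5 log₁₀(d/10) − A = 23.21 − 7.699 − 2.21 = 13.301

M ≈ 13.30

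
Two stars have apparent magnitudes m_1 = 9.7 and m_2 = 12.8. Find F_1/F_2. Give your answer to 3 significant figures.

Magnitude difference = -3.1
Flux ratio = 10^(−0.4 Δm) = 10^(−0.4 × -3.1) = 10^1.240 = 17.38

F_1/F_2 ≈ 17.4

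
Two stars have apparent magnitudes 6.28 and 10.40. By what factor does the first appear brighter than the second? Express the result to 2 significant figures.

Δm = 6.28 − (10.40) = -4.12
Flux ratio = 10^(−0.4 Δm) = 10^(−0.4 × -4.12) = 10^1.648 = 44.46

44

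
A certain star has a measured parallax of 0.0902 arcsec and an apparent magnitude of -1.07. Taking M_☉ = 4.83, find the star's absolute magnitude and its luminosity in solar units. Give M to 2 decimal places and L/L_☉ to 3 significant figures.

d = 1/p = 1/0.0902″ = 11.09 pc
M = m − 5 log₁₀ d + 5 = -1.07 − 5·1.0448 + 5 = -1.294
M − M_☉ = -1.294 − 4.83 = -6.124
L/L_☉ = 10^(−0.4 × -6.124) = 281.6

M ≈ -1.29; L/L_☉ ≈ 282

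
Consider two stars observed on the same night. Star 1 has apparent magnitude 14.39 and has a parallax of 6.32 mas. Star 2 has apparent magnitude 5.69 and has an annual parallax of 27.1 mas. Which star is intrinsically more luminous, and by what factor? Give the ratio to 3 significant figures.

Star 2 is more luminous, by a factor of 164.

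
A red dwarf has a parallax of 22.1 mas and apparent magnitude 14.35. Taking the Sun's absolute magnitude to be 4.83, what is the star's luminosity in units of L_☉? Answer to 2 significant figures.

L/L_☉ ≈ 3.2×10^-3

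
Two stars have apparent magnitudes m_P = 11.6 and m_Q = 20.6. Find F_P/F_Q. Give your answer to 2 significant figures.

F_P/F_Q ≈ 4000

Magnitude difference = -9.0
Flux ratio = 10^(−0.4 Δm) = 10^(−0.4 × -9.0) = 10^3.600 = 3981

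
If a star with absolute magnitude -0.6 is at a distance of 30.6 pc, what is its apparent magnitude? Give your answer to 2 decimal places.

m ≈ 1.83

m = M + 5 log₁₀ d − 5 = -0.6 + 5·1.4857 − 5 = 1.829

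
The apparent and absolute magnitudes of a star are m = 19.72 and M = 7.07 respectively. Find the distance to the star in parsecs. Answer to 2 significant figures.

d ≈ 3400 pc

μ = m − M = 12.650
m − M = 5 log₁₀ d − 5
log₁₀ d = (m − M)/5 + 1 = 3.5300
d = 10^3.5300 = 3388 pc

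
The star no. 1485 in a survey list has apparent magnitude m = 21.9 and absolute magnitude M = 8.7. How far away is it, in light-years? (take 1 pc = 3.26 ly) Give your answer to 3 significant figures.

Distance modulus: m − M = 21.9 − (8.7) = 13.200
m − M = 5 log₁₀ d − 5
log₁₀ d = (m − M)/5 + 1 = 3.6400
d = 10^3.6400 = 4365 pc
= 14230 ly

d ≈ 14200 ly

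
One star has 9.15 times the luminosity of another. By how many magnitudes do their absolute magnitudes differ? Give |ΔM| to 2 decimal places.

|ΔM| ≈ 2.40

Pogson: ΔM = −2.5 log₁₀(ratio) = −2.5 log₁₀(9.15) = −2.5 × 0.9614 = -2.404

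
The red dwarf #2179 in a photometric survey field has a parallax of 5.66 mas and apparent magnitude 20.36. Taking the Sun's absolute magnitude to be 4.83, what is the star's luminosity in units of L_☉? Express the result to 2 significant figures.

L/L_☉ ≈ 1.9×10^-4

d = 1/p = 1000/5.66 mas = 176.7 pc
M = m − 5 log₁₀ d + 5 = 20.36 − 5·2.2472 + 5 = 14.124
M − M_☉ = 14.124 − 4.83 = 9.294
L/L_☉ = 10^(−0.4 × 9.294) = 1.916×10^-4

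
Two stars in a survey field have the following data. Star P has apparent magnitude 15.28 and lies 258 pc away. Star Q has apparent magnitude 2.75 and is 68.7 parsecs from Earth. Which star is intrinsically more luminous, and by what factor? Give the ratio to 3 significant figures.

Star Q is more luminous, by a factor of 7290.

Star P: M = m − 5 log₁₀ d + 5 = 15.28 − 5·2.4116 + 5 = 8.222
Star Q: M = m − 5 log₁₀ d + 5 = 2.75 − 5·1.8370 + 5 = -1.435
ΔM = M_P − M_Q = 8.222 − (-1.435) = 9.657; smaller M is more luminous → Star Q.
L ratio = 10^(0.4 |ΔM|) = 10^3.863 = 7289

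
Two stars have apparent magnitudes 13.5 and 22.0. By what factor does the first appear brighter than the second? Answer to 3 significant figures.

2510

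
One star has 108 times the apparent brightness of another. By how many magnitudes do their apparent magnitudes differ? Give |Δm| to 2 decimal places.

Pogson: Δm = −2.5 log₁₀(ratio) = −2.5 log₁₀(108) = −2.5 × 2.0334 = -5.084

|Δm| ≈ 5.08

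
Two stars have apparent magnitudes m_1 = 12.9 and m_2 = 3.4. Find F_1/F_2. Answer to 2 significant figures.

Δm = 12.9 − (3.4) = 9.5
Flux ratio = 10^(−0.4 Δm) = 10^(−0.4 × 9.5) = 10^-3.800 = 1.585×10^-4

F_1/F_2 ≈ 1.6×10^-4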